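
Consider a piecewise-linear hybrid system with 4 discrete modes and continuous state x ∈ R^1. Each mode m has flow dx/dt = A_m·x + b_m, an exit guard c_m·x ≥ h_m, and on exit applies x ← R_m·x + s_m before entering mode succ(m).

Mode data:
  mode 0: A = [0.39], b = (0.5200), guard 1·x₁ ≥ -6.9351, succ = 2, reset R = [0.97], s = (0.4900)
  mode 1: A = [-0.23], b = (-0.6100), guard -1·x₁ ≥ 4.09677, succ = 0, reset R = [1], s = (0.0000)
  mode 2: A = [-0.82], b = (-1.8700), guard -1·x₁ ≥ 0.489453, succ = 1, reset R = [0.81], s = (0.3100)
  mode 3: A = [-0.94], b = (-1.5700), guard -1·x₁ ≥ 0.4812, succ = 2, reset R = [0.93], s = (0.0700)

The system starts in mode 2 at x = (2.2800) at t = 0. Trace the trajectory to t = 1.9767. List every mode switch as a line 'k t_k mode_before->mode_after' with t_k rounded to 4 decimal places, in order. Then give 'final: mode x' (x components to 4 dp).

1 1.1398 2->1
final: 1 -0.5357

Mode 2: guard c·x = 0.4895 hit at Δt = 1.1398 (t = 1.1398), x⁻ = (-0.4895) → reset → x⁺ = (-0.0865), jump to mode 1
Mode 1: flow for 0.8369 to horizon, guard not reached → x = (-0.5357)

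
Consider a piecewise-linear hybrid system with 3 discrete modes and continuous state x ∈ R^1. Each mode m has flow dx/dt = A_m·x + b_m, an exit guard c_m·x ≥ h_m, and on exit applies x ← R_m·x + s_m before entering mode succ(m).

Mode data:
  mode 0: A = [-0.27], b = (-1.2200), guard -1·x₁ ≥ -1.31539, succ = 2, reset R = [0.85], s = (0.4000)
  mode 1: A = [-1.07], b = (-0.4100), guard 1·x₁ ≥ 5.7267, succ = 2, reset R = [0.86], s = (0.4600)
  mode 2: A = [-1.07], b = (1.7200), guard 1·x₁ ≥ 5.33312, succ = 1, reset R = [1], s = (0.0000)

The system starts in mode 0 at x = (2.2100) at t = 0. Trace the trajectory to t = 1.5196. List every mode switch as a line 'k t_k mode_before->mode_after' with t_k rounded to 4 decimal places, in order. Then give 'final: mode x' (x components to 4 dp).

1 0.5284 0->2
final: 2 1.5765

Mode 0: guard c·x = -1.3154 hit at Δt = 0.5284 (t = 0.5284), x⁻ = (1.3154) → reset → x⁺ = (1.5181), jump to mode 2
Mode 2: flow for 0.9912 to horizon, guard not reached → x = (1.5765)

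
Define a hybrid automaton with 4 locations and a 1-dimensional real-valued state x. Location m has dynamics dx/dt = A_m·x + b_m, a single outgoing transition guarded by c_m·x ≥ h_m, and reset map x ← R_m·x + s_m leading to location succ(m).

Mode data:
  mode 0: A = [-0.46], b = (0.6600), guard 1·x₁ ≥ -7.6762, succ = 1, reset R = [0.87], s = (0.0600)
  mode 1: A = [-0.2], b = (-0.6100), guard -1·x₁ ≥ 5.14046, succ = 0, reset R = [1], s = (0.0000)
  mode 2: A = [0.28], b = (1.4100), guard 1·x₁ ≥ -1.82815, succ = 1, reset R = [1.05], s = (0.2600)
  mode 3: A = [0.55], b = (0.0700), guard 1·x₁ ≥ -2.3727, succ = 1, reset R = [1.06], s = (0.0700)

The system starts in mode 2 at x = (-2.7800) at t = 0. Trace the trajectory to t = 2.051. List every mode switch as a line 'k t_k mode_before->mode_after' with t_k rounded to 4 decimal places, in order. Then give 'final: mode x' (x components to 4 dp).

Mode 2: guard c·x = -1.8281 hit at Δt = 1.2573 (t = 1.2573), x⁻ = (-1.8281) → reset → x⁺ = (-1.6596), jump to mode 1
Mode 1: flow for 0.7937 to horizon, guard not reached → x = (-1.8636)

1 1.2573 2->1
final: 1 -1.8636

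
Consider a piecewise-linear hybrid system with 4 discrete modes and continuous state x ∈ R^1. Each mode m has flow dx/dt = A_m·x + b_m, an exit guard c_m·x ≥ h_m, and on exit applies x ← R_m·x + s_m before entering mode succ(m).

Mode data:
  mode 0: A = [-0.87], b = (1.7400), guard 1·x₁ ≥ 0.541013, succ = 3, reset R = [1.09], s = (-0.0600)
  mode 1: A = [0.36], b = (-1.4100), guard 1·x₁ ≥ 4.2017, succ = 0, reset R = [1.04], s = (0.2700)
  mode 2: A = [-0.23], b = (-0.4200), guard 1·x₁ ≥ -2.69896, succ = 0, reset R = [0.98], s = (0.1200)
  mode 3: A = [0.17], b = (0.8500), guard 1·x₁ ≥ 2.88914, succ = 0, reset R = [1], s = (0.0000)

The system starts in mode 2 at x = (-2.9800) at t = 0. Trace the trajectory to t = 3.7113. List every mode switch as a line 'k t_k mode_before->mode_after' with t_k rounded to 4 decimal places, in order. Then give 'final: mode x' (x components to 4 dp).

Mode 2: guard c·x = -2.6990 hit at Δt = 1.2136 (t = 1.2136), x⁻ = (-2.6990) → reset → x⁺ = (-2.5250), jump to mode 0
Mode 0: guard c·x = 0.5410 hit at Δt = 1.3010 (t = 2.5146), x⁻ = (0.5410) → reset → x⁺ = (0.5297), jump to mode 3
Mode 3: flow for 1.1967 to horizon, guard not reached → x = (1.7773)

1 1.2136 2->0
2 2.5146 0->3
final: 3 1.7773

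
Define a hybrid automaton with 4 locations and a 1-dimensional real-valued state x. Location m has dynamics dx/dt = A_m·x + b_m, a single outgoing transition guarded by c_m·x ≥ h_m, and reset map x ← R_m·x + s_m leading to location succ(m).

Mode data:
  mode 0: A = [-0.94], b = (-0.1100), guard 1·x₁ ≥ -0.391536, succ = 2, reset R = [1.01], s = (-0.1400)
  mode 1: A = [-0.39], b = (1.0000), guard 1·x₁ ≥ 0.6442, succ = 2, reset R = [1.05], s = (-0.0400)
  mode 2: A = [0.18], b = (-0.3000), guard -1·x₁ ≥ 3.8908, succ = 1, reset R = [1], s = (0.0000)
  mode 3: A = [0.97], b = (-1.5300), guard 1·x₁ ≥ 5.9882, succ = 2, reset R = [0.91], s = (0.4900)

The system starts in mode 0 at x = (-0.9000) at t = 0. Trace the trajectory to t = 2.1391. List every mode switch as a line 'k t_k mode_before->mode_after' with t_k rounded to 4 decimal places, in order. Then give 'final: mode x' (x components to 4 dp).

Mode 0: guard c·x = -0.3915 hit at Δt = 1.1150 (t = 1.1150), x⁻ = (-0.3915) → reset → x⁺ = (-0.5355), jump to mode 2
Mode 2: flow for 1.0241 to horizon, guard not reached → x = (-0.9812)

1 1.1150 0->2
final: 2 -0.9812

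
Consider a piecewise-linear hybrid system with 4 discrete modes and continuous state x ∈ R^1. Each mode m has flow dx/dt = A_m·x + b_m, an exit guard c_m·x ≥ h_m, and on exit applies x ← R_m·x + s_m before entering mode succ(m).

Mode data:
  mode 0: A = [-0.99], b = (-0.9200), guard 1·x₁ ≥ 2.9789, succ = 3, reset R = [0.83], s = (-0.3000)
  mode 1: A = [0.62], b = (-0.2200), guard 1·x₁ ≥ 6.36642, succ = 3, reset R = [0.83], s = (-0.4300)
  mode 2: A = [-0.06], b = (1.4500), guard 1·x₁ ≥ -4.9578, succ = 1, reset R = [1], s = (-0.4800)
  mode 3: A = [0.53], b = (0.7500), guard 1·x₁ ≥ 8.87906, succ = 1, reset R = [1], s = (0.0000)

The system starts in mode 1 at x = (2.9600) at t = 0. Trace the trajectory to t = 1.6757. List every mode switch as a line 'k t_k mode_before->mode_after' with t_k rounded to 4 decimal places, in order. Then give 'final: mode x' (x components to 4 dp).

1 1.3487 1->3
final: 3 6.0405

Mode 1: guard c·x = 6.3664 hit at Δt = 1.3487 (t = 1.3487), x⁻ = (6.3664) → reset → x⁺ = (4.8541), jump to mode 3
Mode 3: flow for 0.3270 to horizon, guard not reached → x = (6.0405)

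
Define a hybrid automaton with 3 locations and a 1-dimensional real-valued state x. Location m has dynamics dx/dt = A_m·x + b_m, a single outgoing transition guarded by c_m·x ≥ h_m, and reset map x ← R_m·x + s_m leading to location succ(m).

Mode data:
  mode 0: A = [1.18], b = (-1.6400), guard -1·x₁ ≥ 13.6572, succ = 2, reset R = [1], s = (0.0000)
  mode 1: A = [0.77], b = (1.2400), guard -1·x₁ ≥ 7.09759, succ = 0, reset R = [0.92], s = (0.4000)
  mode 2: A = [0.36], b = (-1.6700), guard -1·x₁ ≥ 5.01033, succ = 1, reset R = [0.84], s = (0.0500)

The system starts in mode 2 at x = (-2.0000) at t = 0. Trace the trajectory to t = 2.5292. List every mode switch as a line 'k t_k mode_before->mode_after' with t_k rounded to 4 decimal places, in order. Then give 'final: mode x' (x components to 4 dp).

Mode 2: guard c·x = 5.0103 hit at Δt = 1.0387 (t = 1.0387), x⁻ = (-5.0103) → reset → x⁺ = (-4.1587), jump to mode 1
Mode 1: guard c·x = 7.0976 hit at Δt = 0.9961 (t = 2.0348), x⁻ = (-7.0976) → reset → x⁺ = (-6.1298), jump to mode 0
Mode 0: flow for 0.4944 to horizon, guard not reached → x = (-12.0861)

1 1.0387 2->1
2 2.0348 1->0
final: 0 -12.0861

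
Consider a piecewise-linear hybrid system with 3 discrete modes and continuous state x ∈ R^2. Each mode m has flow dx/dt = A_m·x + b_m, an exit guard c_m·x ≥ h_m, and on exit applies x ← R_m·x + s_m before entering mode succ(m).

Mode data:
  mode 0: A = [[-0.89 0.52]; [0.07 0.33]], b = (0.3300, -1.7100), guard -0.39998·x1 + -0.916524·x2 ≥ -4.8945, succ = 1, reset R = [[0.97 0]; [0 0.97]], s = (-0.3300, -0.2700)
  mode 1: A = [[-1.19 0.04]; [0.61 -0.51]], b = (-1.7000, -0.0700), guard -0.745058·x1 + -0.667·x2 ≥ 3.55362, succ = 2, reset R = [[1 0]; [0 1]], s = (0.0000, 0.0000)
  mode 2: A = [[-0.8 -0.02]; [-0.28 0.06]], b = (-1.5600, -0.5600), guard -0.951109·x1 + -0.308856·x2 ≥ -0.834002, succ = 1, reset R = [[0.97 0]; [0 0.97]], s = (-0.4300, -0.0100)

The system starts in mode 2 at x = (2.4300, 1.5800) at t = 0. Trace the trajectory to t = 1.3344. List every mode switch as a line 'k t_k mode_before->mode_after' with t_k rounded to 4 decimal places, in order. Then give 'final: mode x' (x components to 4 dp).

Mode 2: guard c·x = -0.8340 hit at Δt = 0.6892 (t = 0.6892), x⁻ = (0.5607, 0.9738) → reset → x⁺ = (0.1138, 0.9345), jump to mode 1
Mode 1: flow for 0.6452 to horizon, guard not reached → x = (-0.7000, 0.5114)

1 0.6892 2->1
final: 1 -0.7000 0.5114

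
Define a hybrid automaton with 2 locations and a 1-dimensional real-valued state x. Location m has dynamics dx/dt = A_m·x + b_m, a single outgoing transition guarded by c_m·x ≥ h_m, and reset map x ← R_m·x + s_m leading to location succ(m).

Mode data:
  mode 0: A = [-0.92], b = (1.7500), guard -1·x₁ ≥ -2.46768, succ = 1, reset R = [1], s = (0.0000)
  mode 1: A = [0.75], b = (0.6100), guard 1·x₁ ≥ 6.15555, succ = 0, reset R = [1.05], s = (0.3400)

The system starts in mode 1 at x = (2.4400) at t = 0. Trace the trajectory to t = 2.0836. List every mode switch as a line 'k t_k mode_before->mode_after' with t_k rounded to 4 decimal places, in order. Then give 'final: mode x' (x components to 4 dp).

Mode 1: guard c·x = 6.1555 hit at Δt = 1.0157 (t = 1.0157), x⁻ = (6.1555) → reset → x⁺ = (6.8033), jump to mode 0
Mode 0: flow for 1.0679 to horizon, guard not reached → x = (3.7371)

1 1.0157 1->0
final: 0 3.7371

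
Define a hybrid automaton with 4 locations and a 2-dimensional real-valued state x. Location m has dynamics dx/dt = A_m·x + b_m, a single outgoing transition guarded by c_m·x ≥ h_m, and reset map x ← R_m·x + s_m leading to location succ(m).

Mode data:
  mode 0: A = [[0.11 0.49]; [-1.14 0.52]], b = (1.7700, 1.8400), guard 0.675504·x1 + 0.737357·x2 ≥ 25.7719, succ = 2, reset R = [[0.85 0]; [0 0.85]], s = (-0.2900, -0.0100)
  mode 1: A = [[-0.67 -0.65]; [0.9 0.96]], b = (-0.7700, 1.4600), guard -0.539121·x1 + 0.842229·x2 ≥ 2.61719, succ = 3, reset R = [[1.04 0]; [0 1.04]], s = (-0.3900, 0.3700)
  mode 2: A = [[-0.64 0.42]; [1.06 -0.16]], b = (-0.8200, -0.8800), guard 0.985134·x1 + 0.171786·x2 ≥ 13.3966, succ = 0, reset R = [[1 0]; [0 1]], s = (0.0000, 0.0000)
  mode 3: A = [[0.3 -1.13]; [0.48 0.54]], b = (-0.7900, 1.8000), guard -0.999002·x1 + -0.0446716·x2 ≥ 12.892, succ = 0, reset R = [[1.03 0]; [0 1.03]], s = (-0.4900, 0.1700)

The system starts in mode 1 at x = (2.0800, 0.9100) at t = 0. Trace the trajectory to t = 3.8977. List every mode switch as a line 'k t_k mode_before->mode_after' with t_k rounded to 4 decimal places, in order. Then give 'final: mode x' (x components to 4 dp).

1 0.5357 1->3
2 1.9491 3->0
3 3.1434 0->2
final: 2 6.2893 28.4323

Mode 1: guard c·x = 2.6172 hit at Δt = 0.5357 (t = 0.5357), x⁻ = (0.4654, 3.4054) → reset → x⁺ = (0.0940, 3.9116), jump to mode 3
Mode 3: guard c·x = 12.8920 hit at Δt = 1.4134 (t = 1.9491), x⁻ = (-13.2335, 7.3480) → reset → x⁺ = (-14.1205, 7.7384), jump to mode 0
Mode 0: guard c·x = 25.7719 hit at Δt = 1.1943 (t = 3.1434), x⁻ = (-0.4908, 35.4013) → reset → x⁺ = (-0.7071, 30.0811), jump to mode 2
Mode 2: flow for 0.7543 to horizon, guard not reached → x = (6.2893, 28.4323)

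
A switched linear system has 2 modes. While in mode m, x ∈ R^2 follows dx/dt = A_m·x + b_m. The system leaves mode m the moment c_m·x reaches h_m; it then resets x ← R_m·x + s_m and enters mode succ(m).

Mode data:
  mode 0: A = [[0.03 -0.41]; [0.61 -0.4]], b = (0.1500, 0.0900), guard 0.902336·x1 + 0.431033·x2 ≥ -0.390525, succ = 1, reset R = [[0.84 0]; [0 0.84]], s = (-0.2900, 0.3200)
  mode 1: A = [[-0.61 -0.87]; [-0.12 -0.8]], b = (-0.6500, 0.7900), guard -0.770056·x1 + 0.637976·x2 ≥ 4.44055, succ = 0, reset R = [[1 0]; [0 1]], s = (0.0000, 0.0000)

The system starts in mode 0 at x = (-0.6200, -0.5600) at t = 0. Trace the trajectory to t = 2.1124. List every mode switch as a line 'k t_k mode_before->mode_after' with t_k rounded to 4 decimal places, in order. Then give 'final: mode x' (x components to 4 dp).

1 1.1633 0->1
final: 1 -0.9048 0.5374

Mode 0: guard c·x = -0.3905 hit at Δt = 1.1633 (t = 1.1633), x⁻ = (-0.1987, -0.4900) → reset → x⁺ = (-0.4569, -0.0916), jump to mode 1
Mode 1: flow for 0.9491 to horizon, guard not reached → x = (-0.9048, 0.5374)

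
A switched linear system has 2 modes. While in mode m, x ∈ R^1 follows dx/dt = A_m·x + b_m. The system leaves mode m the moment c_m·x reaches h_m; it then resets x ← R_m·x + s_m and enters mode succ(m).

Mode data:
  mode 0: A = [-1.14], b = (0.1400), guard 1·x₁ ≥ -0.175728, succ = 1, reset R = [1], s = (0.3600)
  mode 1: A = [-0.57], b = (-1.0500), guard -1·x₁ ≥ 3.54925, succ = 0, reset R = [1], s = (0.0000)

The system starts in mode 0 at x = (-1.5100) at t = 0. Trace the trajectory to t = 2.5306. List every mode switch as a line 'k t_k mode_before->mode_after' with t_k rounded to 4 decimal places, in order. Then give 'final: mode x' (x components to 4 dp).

1 1.4905 0->1
final: 1 -0.7220

Mode 0: guard c·x = -0.1757 hit at Δt = 1.4905 (t = 1.4905), x⁻ = (-0.1757) → reset → x⁺ = (0.1843), jump to mode 1
Mode 1: flow for 1.0401 to horizon, guard not reached → x = (-0.7220)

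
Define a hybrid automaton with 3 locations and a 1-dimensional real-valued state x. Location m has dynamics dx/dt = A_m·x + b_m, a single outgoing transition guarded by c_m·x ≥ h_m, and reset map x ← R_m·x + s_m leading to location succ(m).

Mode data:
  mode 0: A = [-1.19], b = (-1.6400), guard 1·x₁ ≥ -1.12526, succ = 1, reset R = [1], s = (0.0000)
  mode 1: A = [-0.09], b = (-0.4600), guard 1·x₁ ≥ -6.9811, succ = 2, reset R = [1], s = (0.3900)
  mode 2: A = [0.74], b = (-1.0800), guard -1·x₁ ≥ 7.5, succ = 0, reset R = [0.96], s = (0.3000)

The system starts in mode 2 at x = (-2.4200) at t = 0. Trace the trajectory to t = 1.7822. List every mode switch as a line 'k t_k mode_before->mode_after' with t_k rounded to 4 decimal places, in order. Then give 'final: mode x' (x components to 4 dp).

Mode 2: guard c·x = 7.5000 hit at Δt = 1.1311 (t = 1.1311), x⁻ = (-7.5000) → reset → x⁺ = (-6.9000), jump to mode 0
Mode 0: flow for 0.6511 to horizon, guard not reached → x = (-3.9226)

1 1.1311 2->0
final: 0 -3.9226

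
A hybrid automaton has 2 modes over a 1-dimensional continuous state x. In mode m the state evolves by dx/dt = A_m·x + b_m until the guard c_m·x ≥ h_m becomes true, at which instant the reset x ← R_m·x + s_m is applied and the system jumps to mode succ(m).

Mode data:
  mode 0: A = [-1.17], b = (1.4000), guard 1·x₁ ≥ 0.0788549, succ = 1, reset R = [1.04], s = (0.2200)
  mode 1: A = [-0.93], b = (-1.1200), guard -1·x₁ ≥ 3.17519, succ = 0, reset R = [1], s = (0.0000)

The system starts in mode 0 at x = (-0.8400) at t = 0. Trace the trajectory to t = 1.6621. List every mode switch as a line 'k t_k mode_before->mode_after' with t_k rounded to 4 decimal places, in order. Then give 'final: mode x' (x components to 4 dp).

1 0.5128 0->1
final: 1 -0.6870

Mode 0: guard c·x = 0.0789 hit at Δt = 0.5128 (t = 0.5128), x⁻ = (0.0789) → reset → x⁺ = (0.3020), jump to mode 1
Mode 1: flow for 1.1493 to horizon, guard not reached → x = (-0.6870)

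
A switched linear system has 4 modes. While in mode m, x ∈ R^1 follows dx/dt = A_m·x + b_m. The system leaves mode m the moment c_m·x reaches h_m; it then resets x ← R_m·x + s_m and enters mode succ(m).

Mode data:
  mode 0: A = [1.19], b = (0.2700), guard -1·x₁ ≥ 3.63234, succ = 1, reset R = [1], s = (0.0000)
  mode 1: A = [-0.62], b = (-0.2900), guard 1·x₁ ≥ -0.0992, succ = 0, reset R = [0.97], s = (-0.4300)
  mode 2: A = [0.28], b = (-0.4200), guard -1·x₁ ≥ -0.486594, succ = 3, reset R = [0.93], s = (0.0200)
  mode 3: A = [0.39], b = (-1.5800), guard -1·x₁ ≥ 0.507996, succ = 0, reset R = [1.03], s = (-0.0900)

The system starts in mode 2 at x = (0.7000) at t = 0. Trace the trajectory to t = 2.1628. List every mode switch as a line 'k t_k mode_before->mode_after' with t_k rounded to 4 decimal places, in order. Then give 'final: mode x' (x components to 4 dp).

1 0.8445 2->3
2 1.4654 3->0
final: 0 -1.1128

Mode 2: guard c·x = -0.4866 hit at Δt = 0.8445 (t = 0.8445), x⁻ = (0.4866) → reset → x⁺ = (0.4725), jump to mode 3
Mode 3: guard c·x = 0.5080 hit at Δt = 0.6209 (t = 1.4654), x⁻ = (-0.5080) → reset → x⁺ = (-0.6132), jump to mode 0
Mode 0: flow for 0.6974 to horizon, guard not reached → x = (-1.1128)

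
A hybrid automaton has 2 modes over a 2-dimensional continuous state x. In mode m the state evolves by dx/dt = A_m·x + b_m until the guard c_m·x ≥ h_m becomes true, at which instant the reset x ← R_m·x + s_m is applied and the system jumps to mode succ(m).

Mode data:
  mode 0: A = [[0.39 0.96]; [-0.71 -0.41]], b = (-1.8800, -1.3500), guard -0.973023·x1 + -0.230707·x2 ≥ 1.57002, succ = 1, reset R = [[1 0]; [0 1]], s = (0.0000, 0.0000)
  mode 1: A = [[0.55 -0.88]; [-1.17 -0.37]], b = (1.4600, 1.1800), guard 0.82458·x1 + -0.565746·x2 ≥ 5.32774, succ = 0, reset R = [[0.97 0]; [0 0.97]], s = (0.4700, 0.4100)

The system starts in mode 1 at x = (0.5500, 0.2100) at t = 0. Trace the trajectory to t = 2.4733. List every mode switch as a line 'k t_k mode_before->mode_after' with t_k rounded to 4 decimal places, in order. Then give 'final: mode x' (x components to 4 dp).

1 1.5246 1->0
final: 0 2.3259 -4.3454

Mode 1: guard c·x = 5.3277 hit at Δt = 1.5246 (t = 1.5246), x⁻ = (5.1321, -1.9371) → reset → x⁺ = (5.4482, -1.4689), jump to mode 0
Mode 0: flow for 0.9487 to horizon, guard not reached → x = (2.3259, -4.3454)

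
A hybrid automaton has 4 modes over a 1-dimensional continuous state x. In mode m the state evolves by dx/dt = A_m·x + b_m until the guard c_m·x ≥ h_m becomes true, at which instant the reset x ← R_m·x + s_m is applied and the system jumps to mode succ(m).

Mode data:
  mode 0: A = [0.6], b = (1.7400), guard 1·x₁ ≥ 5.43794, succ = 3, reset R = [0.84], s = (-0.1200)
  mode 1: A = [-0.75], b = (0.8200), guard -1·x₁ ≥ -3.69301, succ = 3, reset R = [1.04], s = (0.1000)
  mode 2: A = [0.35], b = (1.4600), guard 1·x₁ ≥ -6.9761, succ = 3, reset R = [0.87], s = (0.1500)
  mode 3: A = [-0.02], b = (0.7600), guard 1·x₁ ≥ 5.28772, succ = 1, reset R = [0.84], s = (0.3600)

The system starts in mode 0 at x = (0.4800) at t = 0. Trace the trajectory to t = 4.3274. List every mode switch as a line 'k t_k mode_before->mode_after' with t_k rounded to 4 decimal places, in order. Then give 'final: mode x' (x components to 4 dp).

1 1.5049 0->3
2 2.7724 3->1
3 3.2460 1->3
final: 3 4.6695

Mode 0: guard c·x = 5.4379 hit at Δt = 1.5049 (t = 1.5049), x⁻ = (5.4379) → reset → x⁺ = (4.4479), jump to mode 3
Mode 3: guard c·x = 5.2877 hit at Δt = 1.2675 (t = 2.7724), x⁻ = (5.2877) → reset → x⁺ = (4.8017), jump to mode 1
Mode 1: guard c·x = -3.6930 hit at Δt = 0.4736 (t = 3.2460), x⁻ = (3.6930) → reset → x⁺ = (3.9407), jump to mode 3
Mode 3: flow for 1.0814 to horizon, guard not reached → x = (4.6695)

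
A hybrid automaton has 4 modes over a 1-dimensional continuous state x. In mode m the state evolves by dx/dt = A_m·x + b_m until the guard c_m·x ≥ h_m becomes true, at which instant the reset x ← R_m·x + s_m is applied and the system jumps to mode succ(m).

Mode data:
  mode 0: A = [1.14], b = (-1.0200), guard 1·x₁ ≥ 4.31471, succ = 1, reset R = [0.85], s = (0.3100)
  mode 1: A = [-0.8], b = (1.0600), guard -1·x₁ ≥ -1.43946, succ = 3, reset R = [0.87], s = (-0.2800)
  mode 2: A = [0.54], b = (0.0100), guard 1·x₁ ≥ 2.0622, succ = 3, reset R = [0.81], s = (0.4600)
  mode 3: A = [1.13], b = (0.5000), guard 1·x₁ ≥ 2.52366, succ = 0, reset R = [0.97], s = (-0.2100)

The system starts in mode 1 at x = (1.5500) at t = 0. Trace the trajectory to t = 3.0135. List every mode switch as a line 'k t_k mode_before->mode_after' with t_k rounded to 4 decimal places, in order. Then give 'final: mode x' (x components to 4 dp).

1 0.8448 1->3
2 1.4999 3->0
3 2.3197 0->1
final: 1 2.8477

Mode 1: guard c·x = -1.4395 hit at Δt = 0.8448 (t = 0.8448), x⁻ = (1.4395) → reset → x⁺ = (0.9723), jump to mode 3
Mode 3: guard c·x = 2.5237 hit at Δt = 0.6551 (t = 1.4999), x⁻ = (2.5237) → reset → x⁺ = (2.2380), jump to mode 0
Mode 0: guard c·x = 4.3147 hit at Δt = 0.8198 (t = 2.3197), x⁻ = (4.3147) → reset → x⁺ = (3.9775), jump to mode 1
Mode 1: flow for 0.6938 to horizon, guard not reached → x = (2.8477)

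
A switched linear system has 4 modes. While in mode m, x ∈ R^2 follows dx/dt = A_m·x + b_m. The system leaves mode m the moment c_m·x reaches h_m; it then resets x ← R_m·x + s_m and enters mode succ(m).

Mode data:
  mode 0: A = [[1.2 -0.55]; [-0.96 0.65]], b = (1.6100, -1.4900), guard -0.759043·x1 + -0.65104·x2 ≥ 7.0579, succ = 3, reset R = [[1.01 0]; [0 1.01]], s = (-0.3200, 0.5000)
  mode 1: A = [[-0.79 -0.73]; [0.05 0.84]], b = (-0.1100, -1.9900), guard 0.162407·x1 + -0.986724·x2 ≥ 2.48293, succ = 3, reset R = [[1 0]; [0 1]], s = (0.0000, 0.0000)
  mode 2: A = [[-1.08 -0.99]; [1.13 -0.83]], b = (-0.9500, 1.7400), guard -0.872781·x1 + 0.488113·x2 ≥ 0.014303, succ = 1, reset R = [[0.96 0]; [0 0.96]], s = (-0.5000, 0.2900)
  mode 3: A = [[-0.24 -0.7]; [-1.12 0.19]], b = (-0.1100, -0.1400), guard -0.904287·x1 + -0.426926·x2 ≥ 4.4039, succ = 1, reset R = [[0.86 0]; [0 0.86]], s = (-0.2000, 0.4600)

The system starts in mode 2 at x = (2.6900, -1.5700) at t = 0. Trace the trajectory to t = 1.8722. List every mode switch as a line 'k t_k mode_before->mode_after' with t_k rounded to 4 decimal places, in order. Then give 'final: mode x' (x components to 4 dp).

1 0.7469 2->1
final: 1 -0.3457 -0.2826

Mode 2: guard c·x = 0.0143 hit at Δt = 0.7469 (t = 0.7469), x⁻ = (0.5996, 1.1015) → reset → x⁺ = (0.0757, 1.3474), jump to mode 1
Mode 1: flow for 1.1253 to horizon, guard not reached → x = (-0.3457, -0.2826)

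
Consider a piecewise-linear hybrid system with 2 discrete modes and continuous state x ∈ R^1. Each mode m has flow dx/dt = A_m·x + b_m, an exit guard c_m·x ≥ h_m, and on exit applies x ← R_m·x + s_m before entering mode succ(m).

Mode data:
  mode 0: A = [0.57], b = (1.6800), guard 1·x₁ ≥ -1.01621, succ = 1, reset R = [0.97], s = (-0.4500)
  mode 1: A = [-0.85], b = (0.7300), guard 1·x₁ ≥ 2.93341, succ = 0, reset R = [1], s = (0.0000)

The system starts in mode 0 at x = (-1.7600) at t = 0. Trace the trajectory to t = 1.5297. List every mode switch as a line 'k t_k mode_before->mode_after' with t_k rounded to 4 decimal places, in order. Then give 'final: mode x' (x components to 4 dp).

Mode 0: guard c·x = -1.0162 hit at Δt = 0.8533 (t = 0.8533), x⁻ = (-1.0162) → reset → x⁺ = (-1.4357), jump to mode 1
Mode 1: flow for 0.6764 to horizon, guard not reached → x = (-0.4324)

1 0.8533 0->1
final: 1 -0.4324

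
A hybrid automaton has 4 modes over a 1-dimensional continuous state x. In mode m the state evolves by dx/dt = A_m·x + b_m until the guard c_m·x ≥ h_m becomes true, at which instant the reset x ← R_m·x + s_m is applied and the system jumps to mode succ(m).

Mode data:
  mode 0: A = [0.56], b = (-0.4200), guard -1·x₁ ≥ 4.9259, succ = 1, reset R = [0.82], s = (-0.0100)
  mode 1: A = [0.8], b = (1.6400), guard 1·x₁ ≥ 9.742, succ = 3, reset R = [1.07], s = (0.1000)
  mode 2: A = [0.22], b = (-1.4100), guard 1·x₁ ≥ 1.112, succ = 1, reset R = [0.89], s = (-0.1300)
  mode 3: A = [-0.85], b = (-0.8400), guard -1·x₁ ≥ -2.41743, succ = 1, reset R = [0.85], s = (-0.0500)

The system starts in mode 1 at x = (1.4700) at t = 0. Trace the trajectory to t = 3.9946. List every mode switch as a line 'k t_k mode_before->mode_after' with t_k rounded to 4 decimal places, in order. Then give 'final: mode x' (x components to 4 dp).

Mode 1: guard c·x = 9.7420 hit at Δt = 1.5112 (t = 1.5112), x⁻ = (9.7420) → reset → x⁺ = (10.5239), jump to mode 3
Mode 3: guard c·x = -2.4174 hit at Δt = 1.4329 (t = 2.9441), x⁻ = (2.4174) → reset → x⁺ = (2.0048), jump to mode 1
Mode 1: flow for 1.0505 to horizon, guard not reached → x = (7.3462)

1 1.5112 1->3
2 2.9441 3->1
final: 1 7.3462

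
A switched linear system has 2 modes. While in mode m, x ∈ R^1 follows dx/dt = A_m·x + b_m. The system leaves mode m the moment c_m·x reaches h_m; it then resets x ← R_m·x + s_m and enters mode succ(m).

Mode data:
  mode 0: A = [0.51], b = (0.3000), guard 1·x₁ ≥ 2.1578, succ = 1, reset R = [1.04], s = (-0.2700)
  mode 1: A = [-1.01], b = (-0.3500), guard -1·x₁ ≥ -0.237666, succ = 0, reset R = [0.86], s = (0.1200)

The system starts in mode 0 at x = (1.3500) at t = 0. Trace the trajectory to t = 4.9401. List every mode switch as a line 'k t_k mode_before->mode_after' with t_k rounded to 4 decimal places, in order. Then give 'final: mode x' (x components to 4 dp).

Mode 0: guard c·x = 2.1578 hit at Δt = 0.6831 (t = 0.6831), x⁻ = (2.1578) → reset → x⁺ = (1.9741), jump to mode 1
Mode 1: guard c·x = -0.2377 hit at Δt = 1.3657 (t = 2.0488), x⁻ = (0.2377) → reset → x⁺ = (0.3244), jump to mode 0
Mode 0: guard c·x = 2.1578 hit at Δt = 2.1600 (t = 4.2088), x⁻ = (2.1578) → reset → x⁺ = (1.9741), jump to mode 1
Mode 1: flow for 0.7313 to horizon, guard not reached → x = (0.7622)

1 0.6831 0->1
2 2.0488 1->0
3 4.2088 0->1
final: 1 0.7622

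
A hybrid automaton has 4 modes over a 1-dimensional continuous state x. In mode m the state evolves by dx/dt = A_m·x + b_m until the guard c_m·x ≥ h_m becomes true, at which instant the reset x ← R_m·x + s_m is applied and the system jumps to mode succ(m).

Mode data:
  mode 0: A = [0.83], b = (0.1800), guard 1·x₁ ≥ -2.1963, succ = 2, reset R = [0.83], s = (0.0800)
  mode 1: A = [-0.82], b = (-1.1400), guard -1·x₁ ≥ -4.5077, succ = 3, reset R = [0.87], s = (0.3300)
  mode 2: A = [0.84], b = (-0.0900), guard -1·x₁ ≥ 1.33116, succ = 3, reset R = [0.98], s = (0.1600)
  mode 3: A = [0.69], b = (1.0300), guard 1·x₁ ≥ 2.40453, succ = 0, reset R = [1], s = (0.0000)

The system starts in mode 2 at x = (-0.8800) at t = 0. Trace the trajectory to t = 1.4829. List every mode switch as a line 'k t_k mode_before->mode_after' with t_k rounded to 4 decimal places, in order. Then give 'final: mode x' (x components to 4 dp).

Mode 2: guard c·x = 1.3312 hit at Δt = 0.4481 (t = 0.4481), x⁻ = (-1.3312) → reset → x⁺ = (-1.1445), jump to mode 3
Mode 3: flow for 1.0348 to horizon, guard not reached → x = (-0.7816)

1 0.4481 2->3
final: 3 -0.7816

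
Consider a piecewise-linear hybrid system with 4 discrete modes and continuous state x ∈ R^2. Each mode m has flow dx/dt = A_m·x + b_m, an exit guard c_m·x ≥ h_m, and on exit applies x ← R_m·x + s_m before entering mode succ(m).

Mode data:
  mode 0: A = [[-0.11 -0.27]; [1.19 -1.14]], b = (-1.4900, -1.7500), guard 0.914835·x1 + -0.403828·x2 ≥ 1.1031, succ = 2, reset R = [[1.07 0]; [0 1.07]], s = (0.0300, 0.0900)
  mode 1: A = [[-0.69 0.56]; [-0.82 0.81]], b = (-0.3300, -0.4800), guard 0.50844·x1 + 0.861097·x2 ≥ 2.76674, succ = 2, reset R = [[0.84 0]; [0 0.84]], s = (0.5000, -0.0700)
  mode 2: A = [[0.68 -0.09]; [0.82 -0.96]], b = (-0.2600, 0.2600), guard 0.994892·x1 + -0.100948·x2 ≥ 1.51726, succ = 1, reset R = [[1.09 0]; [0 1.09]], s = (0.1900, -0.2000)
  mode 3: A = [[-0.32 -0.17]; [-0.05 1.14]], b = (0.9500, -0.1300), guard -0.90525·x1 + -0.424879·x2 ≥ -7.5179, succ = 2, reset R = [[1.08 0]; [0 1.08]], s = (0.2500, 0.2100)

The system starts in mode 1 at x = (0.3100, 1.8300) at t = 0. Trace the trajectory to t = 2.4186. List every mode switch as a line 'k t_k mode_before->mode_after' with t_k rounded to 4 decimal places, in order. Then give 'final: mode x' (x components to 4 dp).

1 1.0088 1->2
2 1.9257 2->1
final: 1 1.6930 1.4142

Mode 1: guard c·x = 2.7667 hit at Δt = 1.0088 (t = 1.0088), x⁻ = (0.8502, 2.7110) → reset → x⁺ = (1.2142, 2.2073), jump to mode 2
Mode 2: guard c·x = 1.5173 hit at Δt = 0.9169 (t = 1.9257), x⁻ = (1.7085, 1.8083) → reset → x⁺ = (2.0523, 1.7711), jump to mode 1
Mode 1: flow for 0.4929 to horizon, guard not reached → x = (1.6930, 1.4142)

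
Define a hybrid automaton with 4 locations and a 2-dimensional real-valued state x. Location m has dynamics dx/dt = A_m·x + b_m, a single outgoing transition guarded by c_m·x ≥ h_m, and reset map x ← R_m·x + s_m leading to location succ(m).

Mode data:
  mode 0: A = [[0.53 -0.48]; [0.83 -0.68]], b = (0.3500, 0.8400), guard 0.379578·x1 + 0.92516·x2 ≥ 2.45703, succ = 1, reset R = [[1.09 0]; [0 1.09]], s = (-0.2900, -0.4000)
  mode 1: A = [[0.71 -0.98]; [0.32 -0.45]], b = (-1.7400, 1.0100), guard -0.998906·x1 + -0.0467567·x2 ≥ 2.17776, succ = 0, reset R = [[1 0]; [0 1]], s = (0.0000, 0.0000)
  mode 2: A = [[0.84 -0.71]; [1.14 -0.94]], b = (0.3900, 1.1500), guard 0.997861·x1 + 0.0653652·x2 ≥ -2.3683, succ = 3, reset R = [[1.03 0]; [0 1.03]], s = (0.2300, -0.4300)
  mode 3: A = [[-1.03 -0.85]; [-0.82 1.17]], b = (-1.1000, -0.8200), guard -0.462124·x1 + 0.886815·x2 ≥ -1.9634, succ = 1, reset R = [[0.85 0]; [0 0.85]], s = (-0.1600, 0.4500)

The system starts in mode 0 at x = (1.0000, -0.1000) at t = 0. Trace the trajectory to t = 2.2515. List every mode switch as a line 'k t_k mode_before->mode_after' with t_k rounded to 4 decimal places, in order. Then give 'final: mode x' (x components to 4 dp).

1 1.3389 0->1
final: 1 -1.0653 1.9448

Mode 0: guard c·x = 2.4570 hit at Δt = 1.3389 (t = 1.3389), x⁻ = (1.9434, 1.8585) → reset → x⁺ = (1.8283, 1.6257), jump to mode 1
Mode 1: flow for 0.9126 to horizon, guard not reached → x = (-1.0653, 1.9448)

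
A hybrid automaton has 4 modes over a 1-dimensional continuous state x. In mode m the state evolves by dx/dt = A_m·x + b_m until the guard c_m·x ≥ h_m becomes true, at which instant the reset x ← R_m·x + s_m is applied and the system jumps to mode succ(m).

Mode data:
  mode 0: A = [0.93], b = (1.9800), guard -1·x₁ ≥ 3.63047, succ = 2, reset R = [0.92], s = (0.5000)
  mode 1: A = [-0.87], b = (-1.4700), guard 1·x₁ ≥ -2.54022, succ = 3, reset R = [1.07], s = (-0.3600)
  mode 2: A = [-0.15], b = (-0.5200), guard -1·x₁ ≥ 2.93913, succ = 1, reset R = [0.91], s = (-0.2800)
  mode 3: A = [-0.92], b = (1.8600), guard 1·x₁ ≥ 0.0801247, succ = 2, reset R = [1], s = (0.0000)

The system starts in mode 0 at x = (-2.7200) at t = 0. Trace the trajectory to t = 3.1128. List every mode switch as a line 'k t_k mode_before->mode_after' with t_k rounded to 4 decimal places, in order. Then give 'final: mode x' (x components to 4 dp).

Mode 0: guard c·x = 3.6305 hit at Δt = 1.0026 (t = 1.0026), x⁻ = (-3.6305) → reset → x⁺ = (-2.8400), jump to mode 2
Mode 2: guard c·x = 2.9391 hit at Δt = 1.1476 (t = 2.1502), x⁻ = (-2.9391) → reset → x⁺ = (-2.9546), jump to mode 1
Mode 1: guard c·x = -2.5402 hit at Δt = 0.4562 (t = 2.6064), x⁻ = (-2.5402) → reset → x⁺ = (-3.0780), jump to mode 3
Mode 3: flow for 0.5064 to horizon, guard not reached → x = (-1.1788)

1 1.0026 0->2
2 2.1502 2->1
3 2.6064 1->3
final: 3 -1.1788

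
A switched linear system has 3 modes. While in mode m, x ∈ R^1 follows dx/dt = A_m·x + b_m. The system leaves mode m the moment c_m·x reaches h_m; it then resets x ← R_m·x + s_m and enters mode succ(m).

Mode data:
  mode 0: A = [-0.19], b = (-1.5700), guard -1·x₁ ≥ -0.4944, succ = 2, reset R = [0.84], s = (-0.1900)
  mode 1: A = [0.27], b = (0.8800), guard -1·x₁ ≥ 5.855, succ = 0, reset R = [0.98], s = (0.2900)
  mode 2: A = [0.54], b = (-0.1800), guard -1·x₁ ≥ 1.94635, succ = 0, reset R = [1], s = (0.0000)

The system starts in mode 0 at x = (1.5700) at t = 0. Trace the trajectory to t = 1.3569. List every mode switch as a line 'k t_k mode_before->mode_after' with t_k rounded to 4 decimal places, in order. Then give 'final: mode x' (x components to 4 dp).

1 0.6097 0->2
final: 2 0.1716

Mode 0: guard c·x = -0.4944 hit at Δt = 0.6097 (t = 0.6097), x⁻ = (0.4944) → reset → x⁺ = (0.2253), jump to mode 2
Mode 2: flow for 0.7472 to horizon, guard not reached → x = (0.1716)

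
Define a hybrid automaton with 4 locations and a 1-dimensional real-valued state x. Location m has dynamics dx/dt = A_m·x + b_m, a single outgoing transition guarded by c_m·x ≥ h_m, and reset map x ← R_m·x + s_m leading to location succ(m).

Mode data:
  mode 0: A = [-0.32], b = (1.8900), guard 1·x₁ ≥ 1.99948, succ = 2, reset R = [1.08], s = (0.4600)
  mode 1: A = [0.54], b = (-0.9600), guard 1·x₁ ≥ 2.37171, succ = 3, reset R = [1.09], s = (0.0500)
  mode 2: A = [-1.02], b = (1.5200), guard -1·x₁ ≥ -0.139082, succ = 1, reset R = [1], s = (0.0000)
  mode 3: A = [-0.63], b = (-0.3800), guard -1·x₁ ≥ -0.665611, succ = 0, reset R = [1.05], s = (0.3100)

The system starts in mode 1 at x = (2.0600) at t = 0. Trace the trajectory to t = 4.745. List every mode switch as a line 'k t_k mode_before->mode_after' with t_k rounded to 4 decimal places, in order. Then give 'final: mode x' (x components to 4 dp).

Mode 1: guard c·x = 2.3717 hit at Δt = 1.3779 (t = 1.3779), x⁻ = (2.3717) → reset → x⁺ = (2.6352), jump to mode 3
Mode 3: guard c·x = -0.6656 hit at Δt = 1.4873 (t = 2.8652), x⁻ = (0.6656) → reset → x⁺ = (1.0089), jump to mode 0
Mode 0: guard c·x = 1.9995 hit at Δt = 0.7062 (t = 3.5714), x⁻ = (1.9995) → reset → x⁺ = (2.6194), jump to mode 2
Mode 2: flow for 1.1736 to horizon, guard not reached → x = (1.8313)

1 1.3779 1->3
2 2.8652 3->0
3 3.5714 0->2
final: 2 1.8313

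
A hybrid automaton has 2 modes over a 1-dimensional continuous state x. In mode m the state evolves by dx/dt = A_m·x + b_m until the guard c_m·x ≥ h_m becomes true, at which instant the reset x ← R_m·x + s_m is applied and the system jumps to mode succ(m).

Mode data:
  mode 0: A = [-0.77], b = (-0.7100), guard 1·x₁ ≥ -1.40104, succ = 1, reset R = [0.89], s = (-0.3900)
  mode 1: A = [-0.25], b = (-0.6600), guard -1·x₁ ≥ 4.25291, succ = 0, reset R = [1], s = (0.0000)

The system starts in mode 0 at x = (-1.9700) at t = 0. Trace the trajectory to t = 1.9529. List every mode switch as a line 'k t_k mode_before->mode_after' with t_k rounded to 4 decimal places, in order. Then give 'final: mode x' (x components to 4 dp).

1 1.0168 0->1
final: 1 -1.8462

Mode 0: guard c·x = -1.4010 hit at Δt = 1.0168 (t = 1.0168), x⁻ = (-1.4010) → reset → x⁺ = (-1.6369), jump to mode 1
Mode 1: flow for 0.9361 to horizon, guard not reached → x = (-1.8462)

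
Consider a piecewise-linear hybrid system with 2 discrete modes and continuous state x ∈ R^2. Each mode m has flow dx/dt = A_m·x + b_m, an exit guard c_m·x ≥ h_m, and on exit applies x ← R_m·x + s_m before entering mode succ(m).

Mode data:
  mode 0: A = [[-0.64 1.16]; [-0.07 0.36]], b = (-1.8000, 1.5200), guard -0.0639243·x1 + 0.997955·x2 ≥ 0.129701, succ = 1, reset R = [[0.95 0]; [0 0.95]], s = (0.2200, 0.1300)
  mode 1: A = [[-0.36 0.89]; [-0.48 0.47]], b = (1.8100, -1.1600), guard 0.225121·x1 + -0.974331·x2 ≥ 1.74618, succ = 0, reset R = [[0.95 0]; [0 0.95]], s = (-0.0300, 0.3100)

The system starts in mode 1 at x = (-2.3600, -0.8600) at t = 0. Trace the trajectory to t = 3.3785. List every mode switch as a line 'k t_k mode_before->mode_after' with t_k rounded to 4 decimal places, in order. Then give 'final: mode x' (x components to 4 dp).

Mode 1: guard c·x = 1.7462 hit at Δt = 1.1239 (t = 1.1239), x⁻ = (-1.0312, -2.0305) → reset → x⁺ = (-1.0097, -1.6189), jump to mode 0
Mode 0: guard c·x = 0.1297 hit at Δt = 1.1688 (t = 2.2927), x⁻ = (-2.7235, -0.0445) → reset → x⁺ = (-2.3674, 0.0877), jump to mode 1
Mode 1: flow for 1.0858 to horizon, guard not reached → x = (-0.1257, -0.6760)

1 1.1239 1->0
2 2.2927 0->1
final: 1 -0.1257 -0.6760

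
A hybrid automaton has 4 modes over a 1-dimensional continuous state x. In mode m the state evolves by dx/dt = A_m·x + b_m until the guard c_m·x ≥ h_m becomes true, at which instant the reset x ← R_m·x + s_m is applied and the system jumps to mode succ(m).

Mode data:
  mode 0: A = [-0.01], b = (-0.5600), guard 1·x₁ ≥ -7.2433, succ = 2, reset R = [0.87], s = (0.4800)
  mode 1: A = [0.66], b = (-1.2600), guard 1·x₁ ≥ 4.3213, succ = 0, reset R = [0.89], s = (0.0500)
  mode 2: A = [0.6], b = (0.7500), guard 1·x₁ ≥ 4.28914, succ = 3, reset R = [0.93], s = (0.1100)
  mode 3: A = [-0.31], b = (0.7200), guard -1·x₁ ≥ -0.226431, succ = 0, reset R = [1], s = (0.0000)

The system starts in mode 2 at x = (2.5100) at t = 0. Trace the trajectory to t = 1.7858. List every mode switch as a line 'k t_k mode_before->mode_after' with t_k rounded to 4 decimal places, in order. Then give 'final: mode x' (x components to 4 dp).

1 0.6457 2->3
final: 3 3.5700

Mode 2: guard c·x = 4.2891 hit at Δt = 0.6457 (t = 0.6457), x⁻ = (4.2891) → reset → x⁺ = (4.0989), jump to mode 3
Mode 3: flow for 1.1401 to horizon, guard not reached → x = (3.5700)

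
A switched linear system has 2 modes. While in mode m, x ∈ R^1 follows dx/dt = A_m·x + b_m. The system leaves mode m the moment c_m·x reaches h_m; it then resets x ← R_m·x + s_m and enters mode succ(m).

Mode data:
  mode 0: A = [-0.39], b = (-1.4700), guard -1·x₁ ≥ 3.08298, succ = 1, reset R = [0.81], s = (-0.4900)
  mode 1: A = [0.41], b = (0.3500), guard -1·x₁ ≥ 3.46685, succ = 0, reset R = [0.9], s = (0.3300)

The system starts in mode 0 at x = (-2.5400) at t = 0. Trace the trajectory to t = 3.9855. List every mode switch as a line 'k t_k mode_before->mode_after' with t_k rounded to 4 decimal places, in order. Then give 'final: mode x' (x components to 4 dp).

Mode 0: guard c·x = 3.0830 hit at Δt = 1.4946 (t = 1.4946), x⁻ = (-3.0830) → reset → x⁺ = (-2.9872), jump to mode 1
Mode 1: guard c·x = 3.4668 hit at Δt = 0.4946 (t = 1.9892), x⁻ = (-3.4668) → reset → x⁺ = (-2.7902), jump to mode 0
Mode 0: guard c·x = 3.0830 hit at Δt = 0.9112 (t = 2.9004), x⁻ = (-3.0830) → reset → x⁺ = (-2.9872), jump to mode 1
Mode 1: guard c·x = 3.4668 hit at Δt = 0.4946 (t = 3.3950), x⁻ = (-3.4668) → reset → x⁺ = (-2.7902), jump to mode 0
Mode 0: flow for 0.5905 to horizon, guard not reached → x = (-2.9916)

1 1.4946 0->1
2 1.9892 1->0
3 2.9004 0->1
4 3.3950 1->0
final: 0 -2.9916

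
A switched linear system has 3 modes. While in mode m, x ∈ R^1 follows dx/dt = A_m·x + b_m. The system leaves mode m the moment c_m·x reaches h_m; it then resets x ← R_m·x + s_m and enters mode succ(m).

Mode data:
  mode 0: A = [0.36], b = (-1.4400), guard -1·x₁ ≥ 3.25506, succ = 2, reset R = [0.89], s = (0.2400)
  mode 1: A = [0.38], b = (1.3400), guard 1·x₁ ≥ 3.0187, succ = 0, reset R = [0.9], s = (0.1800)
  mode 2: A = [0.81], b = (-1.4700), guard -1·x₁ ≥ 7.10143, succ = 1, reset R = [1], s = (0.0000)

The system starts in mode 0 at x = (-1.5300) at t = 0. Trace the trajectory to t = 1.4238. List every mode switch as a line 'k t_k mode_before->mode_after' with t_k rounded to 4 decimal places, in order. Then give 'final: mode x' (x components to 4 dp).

Mode 0: guard c·x = 3.2551 hit at Δt = 0.7542 (t = 0.7542), x⁻ = (-3.2551) → reset → x⁺ = (-2.6570), jump to mode 2
Mode 2: flow for 0.6696 to horizon, guard not reached → x = (-5.8771)

1 0.7542 0->2
final: 2 -5.8771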